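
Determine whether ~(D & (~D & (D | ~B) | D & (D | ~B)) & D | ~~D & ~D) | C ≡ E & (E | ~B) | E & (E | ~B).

E1: ~(D & (~D & (D | ~B) | D & (D | ~B)) & D | ~~D & ~D) | C
    = ~(D & (D | ~B) & D | ~~D & ~D) | C   [distribution]
    = ~(D & D | ~~D & ~D) | C   [absorption]
    = ~(D & D | D & ~D) | C   [double negation]
    = ~D | C   [distribution]
E2: E & (E | ~B) | E & (E | ~B)
    = E & (E | ~B)   [idempotence]
    = E   [absorption]
These differ: at B=1, C=1, D=0, E=0, E1 = 1 but E2 = 0.

No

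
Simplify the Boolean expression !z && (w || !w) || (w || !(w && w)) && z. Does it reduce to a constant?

true

!z && (w || !w) || (w || !(w && w)) && z
= !z && (w || !w) || (w || !w) && z
= w || !w
= true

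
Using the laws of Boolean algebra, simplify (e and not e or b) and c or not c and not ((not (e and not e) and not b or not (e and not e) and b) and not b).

b

(e and not e or b) and c or not c and not ((not (e and not e) and not b or not (e and not e) and b) and not b)
= (e and not e or b) and c or not c and not (not (e and not e) and not b)   (distribution)
= (e and not e or b) and c or not c and (e and not e or b)   (De Morgan)
= e and not e or b   (distribution)
= b   (complement / identity)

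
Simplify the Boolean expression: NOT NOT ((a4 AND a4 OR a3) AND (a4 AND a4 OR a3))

a4 OR a3

NOT NOT ((a4 AND a4 OR a3) AND (a4 AND a4 OR a3))
= (a4 AND a4 OR a3) AND (a4 AND a4 OR a3)   [double negation]
= a4 AND a4 OR a3   [idempotence]
= a4 OR a3   [idempotence]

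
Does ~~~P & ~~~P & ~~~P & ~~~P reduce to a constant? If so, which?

no

~~~P & ~~~P & ~~~P & ~~~P
= ~~~P & ~~~P
= ~~~P
= ~P
This depends on P, so it is not a constant.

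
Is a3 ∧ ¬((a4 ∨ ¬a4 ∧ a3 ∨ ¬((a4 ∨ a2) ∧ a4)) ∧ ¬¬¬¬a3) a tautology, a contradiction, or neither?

contradiction

a3 ∧ ¬((a4 ∨ ¬a4 ∧ a3 ∨ ¬((a4 ∨ a2) ∧ a4)) ∧ ¬¬¬¬a3)
= a3 ∧ ¬((a4 ∨ ¬a4 ∧ a3 ∨ ¬a4) ∧ ¬¬¬¬a3)
= a3 ∧ ¬((a4 ∨ ¬a4 ∧ a3 ∨ ¬a4) ∧ ¬¬a3)
= a3 ∧ ¬((a4 ∨ ¬a4 ∧ a3 ∨ ¬a4) ∧ a3)
= a3 ∧ ¬((a4 ∨ ¬a4) ∧ a3)
= a3 ∧ ¬a3
= False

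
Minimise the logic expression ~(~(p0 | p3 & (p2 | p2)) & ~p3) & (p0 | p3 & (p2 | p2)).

~(~(p0 | p3 & (p2 | p2)) & ~p3) & (p0 | p3 & (p2 | p2))
= (p0 | p3 & (p2 | p2) | p3) & (p0 | p3 & (p2 | p2))   — De Morgan
= p0 | p3 & (p2 | p2)   — absorption
= p0 | p3 & p2   — idempotence

p0 | p3 & p2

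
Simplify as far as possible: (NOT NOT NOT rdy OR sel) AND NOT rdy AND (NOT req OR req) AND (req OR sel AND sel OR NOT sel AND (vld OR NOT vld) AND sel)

(NOT NOT NOT rdy OR sel) AND NOT rdy AND (NOT req OR req) AND (req OR sel AND sel OR NOT sel AND (vld OR NOT vld) AND sel)
= (NOT rdy OR sel) AND NOT rdy AND (NOT req OR req) AND (req OR sel AND sel OR NOT sel AND (vld OR NOT vld) AND sel)
= (NOT rdy OR sel) AND NOT rdy AND (req OR sel AND sel OR NOT sel AND (vld OR NOT vld) AND sel)
= (NOT rdy OR sel) AND NOT rdy AND (req OR sel AND sel OR NOT sel AND sel)
= (NOT rdy OR sel) AND NOT rdy AND (req OR sel)
= NOT rdy AND (req OR sel)

NOT rdy AND (req OR sel)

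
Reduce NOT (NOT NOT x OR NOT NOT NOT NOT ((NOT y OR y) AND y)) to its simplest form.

NOT (NOT NOT x OR NOT NOT NOT NOT ((NOT y OR y) AND y))
= NOT x AND NOT NOT NOT ((NOT y OR y) AND y)   (De Morgan)
= NOT x AND NOT NOT NOT y   (complement / identity)
= NOT x AND NOT y   (double negation)

NOT x AND NOT y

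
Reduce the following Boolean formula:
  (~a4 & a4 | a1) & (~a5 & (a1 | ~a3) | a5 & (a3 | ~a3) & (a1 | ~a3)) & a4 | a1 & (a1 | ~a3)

a1

(~a4 & a4 | a1) & (~a5 & (a1 | ~a3) | a5 & (a3 | ~a3) & (a1 | ~a3)) & a4 | a1 & (a1 | ~a3)
= (~a4 & a4 | a1) & (~a5 & (a1 | ~a3) | a5 & (a1 | ~a3)) & a4 | a1 & (a1 | ~a3)   (complement / identity)
= (~a4 & a4 | a1) & (a1 | ~a3) & a4 | a1 & (a1 | ~a3)   (distribution)
= a1 & (a1 | ~a3) & a4 | a1 & (a1 | ~a3)   (complement / identity)
= a1 & (a1 | ~a3)   (absorption)
= a1   (absorption)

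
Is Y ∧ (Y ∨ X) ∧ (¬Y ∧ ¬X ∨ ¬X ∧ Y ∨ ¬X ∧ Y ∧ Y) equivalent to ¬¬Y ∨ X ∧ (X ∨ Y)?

No

E1: Y ∧ (Y ∨ X) ∧ (¬Y ∧ ¬X ∨ ¬X ∧ Y ∨ ¬X ∧ Y ∧ Y)
    = Y ∧ (Y ∨ X) ∧ (¬Y ∧ ¬X ∨ ¬X ∧ Y)   — absorption
    = Y ∧ (¬Y ∧ ¬X ∨ ¬X ∧ Y)   — absorption
    = Y ∧ ¬X   — distribution
E2: ¬¬Y ∨ X ∧ (X ∨ Y)
    = ¬¬Y ∨ X   — absorption
    = Y ∨ X   — double negation
These differ: at X=1, Y=0, E1 = 0 but E2 = 1.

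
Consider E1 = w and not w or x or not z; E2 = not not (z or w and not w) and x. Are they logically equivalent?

No

E1: w and not w or x or not z
    = x or not z
E2: not not (z or w and not w) and x
    = not not z and x
    = z and x
These differ: at w=0, x=0, z=0, E1 = 1 but E2 = 0.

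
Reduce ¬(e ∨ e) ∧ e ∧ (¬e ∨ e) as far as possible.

¬(e ∨ e) ∧ e ∧ (¬e ∨ e)
= ¬(e ∨ e) ∧ e   — complement / identity
= ¬e ∧ e   — idempotence
= False   — complement

False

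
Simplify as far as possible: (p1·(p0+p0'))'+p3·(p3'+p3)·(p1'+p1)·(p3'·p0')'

(p1·(p0+p0'))'+p3·(p3'+p3)·(p1'+p1)·(p3'·p0')'
= p1'+p3·(p3'+p3)·(p1'+p1)·(p3'·p0')'   [complement / identity]
= p1'+p3·(p3'+p3)·(p3'·p0')'   [complement / identity]
= p1'+p3·(p3'·p0')'   [complement / identity]
= p1'+p3·(p3+p0)   [De Morgan]
= p1'+p3   [absorption]

p1'+p3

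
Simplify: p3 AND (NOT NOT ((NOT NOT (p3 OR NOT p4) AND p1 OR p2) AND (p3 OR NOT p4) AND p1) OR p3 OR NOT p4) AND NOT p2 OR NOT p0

p3 AND NOT p2 OR NOT p0

p3 AND (NOT NOT ((NOT NOT (p3 OR NOT p4) AND p1 OR p2) AND (p3 OR NOT p4) AND p1) OR p3 OR NOT p4) AND NOT p2 OR NOT p0
= p3 AND ((NOT NOT (p3 OR NOT p4) AND p1 OR p2) AND (p3 OR NOT p4) AND p1 OR p3 OR NOT p4) AND NOT p2 OR NOT p0   — double negation
= p3 AND (((p3 OR NOT p4) AND p1 OR p2) AND (p3 OR NOT p4) AND p1 OR p3 OR NOT p4) AND NOT p2 OR NOT p0   — double negation
= p3 AND ((p3 OR NOT p4) AND p1 OR p3 OR NOT p4) AND NOT p2 OR NOT p0   — absorption
= p3 AND (p3 OR NOT p4) AND NOT p2 OR NOT p0   — absorption
= p3 AND NOT p2 OR NOT p0   — absorption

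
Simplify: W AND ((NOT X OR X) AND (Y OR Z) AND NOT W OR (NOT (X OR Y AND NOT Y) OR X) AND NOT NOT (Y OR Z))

W AND ((NOT X OR X) AND (Y OR Z) AND NOT W OR (NOT (X OR Y AND NOT Y) OR X) AND NOT NOT (Y OR Z))
= W AND ((NOT X OR X) AND (Y OR Z) AND NOT W OR (NOT X OR X) AND NOT NOT (Y OR Z))   [complement / identity]
= W AND ((NOT X OR X) AND (Y OR Z) AND NOT W OR (NOT X OR X) AND (Y OR Z))   [double negation]
= W AND (NOT X OR X) AND (Y OR Z)   [absorption]
= W AND (Y OR Z)   [complement / identity]

W AND (Y OR Z)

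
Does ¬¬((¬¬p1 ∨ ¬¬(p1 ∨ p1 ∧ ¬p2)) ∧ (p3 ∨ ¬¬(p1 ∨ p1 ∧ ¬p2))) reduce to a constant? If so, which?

no

¬¬((¬¬p1 ∨ ¬¬(p1 ∨ p1 ∧ ¬p2)) ∧ (p3 ∨ ¬¬(p1 ∨ p1 ∧ ¬p2)))
= ¬¬(¬¬p1 ∧ p3 ∨ ¬¬(p1 ∨ p1 ∧ ¬p2))   (distribution)
= ¬¬(¬¬p1 ∧ p3 ∨ ¬¬p1)   (absorption)
= ¬¬¬¬p1   (absorption)
= ¬¬p1   (double negation)
= p1   (double negation)
This depends on p1, so it is not a constant.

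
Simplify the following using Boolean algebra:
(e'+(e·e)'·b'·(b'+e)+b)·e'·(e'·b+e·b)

(e'+(e·e)'·b'·(b'+e)+b)·e'·(e'·b+e·b)
= (e'+(e·e)'·b'·(b'+e)+b)·e'·b·(e'+e)
= (e'+(e·e)'·b'+b)·e'·b·(e'+e)
= (e'+e'·b'+b)·e'·b·(e'+e)
= (e'+b)·e'·b·(e'+e)
= e'·b·(e'+e)
= e'·b

e'·b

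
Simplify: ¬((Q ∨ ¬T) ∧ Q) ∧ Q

False

¬((Q ∨ ¬T) ∧ Q) ∧ Q
= ¬Q ∧ Q   (absorption)
= False   (complement)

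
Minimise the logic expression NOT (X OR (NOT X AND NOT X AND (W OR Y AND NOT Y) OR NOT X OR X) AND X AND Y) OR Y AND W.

NOT X OR Y AND W

NOT (X OR (NOT X AND NOT X AND (W OR Y AND NOT Y) OR NOT X OR X) AND X AND Y) OR Y AND W
= NOT (X OR (NOT X AND NOT X AND W OR NOT X OR X) AND X AND Y) OR Y AND W
= NOT (X OR (NOT X AND W OR NOT X OR X) AND X AND Y) OR Y AND W
= NOT (X OR (NOT X OR X) AND X AND Y) OR Y AND W
= NOT (X OR X AND Y) OR Y AND W
= NOT X OR Y AND W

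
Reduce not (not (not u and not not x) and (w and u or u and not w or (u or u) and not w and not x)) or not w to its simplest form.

not (not (not u and not not x) and (w and u or u and not w or (u or u) and not w and not x)) or not w
= not ((u or not x) and (w and u or u and not w or (u or u) and not w and not x)) or not w   [De Morgan]
= not ((u or not x) and (w and u or u and not w or u and not w and not x)) or not w   [idempotence]
= not ((u or not x) and (w and u or u and not w)) or not w   [absorption]
= not ((u or not x) and u) or not w   [distribution]
= not u or not w   [absorption]

not u or not w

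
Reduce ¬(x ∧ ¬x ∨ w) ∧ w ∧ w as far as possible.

False

¬(x ∧ ¬x ∨ w) ∧ w ∧ w
= ¬w ∧ w ∧ w   — complement / identity
= ¬w ∧ w   — idempotence
= False   — complement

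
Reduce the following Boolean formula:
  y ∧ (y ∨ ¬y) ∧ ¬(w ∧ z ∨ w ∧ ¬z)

y ∧ (y ∨ ¬y) ∧ ¬(w ∧ z ∨ w ∧ ¬z)
= y ∧ (y ∨ ¬y) ∧ ¬w   — distribution
= y ∧ ¬w   — complement / identity

y ∧ ¬w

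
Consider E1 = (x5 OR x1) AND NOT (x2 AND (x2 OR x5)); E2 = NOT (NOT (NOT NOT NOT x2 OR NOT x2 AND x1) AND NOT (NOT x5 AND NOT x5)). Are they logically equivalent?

No

E1: (x5 OR x1) AND NOT (x2 AND (x2 OR x5))
    = (x5 OR x1) AND NOT x2   (absorption)
E2: NOT (NOT (NOT NOT NOT x2 OR NOT x2 AND x1) AND NOT (NOT x5 AND NOT x5))
    = NOT (NOT (NOT x2 OR NOT x2 AND x1) AND NOT (NOT x5 AND NOT x5))   (double negation)
    = NOT (NOT NOT x2 AND NOT (NOT x5 AND NOT x5))   (absorption)
    = NOT x2 OR NOT x5 AND NOT x5   (De Morgan)
    = NOT x2 OR NOT x5   (idempotence)
These differ: at x1=0, x2=1, x5=0, E1 = 0 but E2 = 1.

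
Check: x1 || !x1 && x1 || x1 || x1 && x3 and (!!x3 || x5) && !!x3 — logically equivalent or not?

No

E1: x1 || !x1 && x1 || x1 || x1 && x3
    = x1 || !x1 && x1 || x1   [absorption]
    = x1 || x1   [complement / identity]
    = x1   [idempotence]
E2: (!!x3 || x5) && !!x3
    = !!x3   [absorption]
    = x3   [double negation]
These differ: at x1=0, x3=1, x5=0, E1 = 0 but E2 = 1.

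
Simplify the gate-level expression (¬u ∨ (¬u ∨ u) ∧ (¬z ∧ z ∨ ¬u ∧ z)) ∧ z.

(¬u ∨ (¬u ∨ u) ∧ (¬z ∧ z ∨ ¬u ∧ z)) ∧ z
= (¬u ∨ ¬z ∧ z ∨ ¬u ∧ z) ∧ z   [complement / identity]
= (¬u ∨ ¬u ∧ z) ∧ z   [complement / identity]
= ¬u ∧ z   [absorption]

¬u ∧ z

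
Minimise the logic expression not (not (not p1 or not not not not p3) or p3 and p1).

not (not (not p1 or not not not not p3) or p3 and p1)
= not (p1 and not not not p3 or p3 and p1)   — De Morgan
= not (p1 and not p3 or p3 and p1)   — double negation
= not p1   — distribution

not p1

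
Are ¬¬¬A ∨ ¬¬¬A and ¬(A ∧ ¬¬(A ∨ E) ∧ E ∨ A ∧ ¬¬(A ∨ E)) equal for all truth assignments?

Yes

E1: ¬¬¬A ∨ ¬¬¬A
    = ¬¬¬A
    = ¬A
E2: ¬(A ∧ ¬¬(A ∨ E) ∧ E ∨ A ∧ ¬¬(A ∨ E))
    = ¬(A ∧ ¬¬(A ∨ E))
    = ¬(A ∧ (A ∨ E))
    = ¬A
Both reduce to ¬A, so they are equivalent.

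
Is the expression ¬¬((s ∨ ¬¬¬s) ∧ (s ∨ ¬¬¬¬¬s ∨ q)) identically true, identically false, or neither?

identically true

¬¬((s ∨ ¬¬¬s) ∧ (s ∨ ¬¬¬¬¬s ∨ q))
= ¬¬((s ∨ ¬¬¬s) ∧ (s ∨ ¬¬¬s ∨ q))   [double negation]
= ¬¬(s ∨ ¬¬¬s)   [absorption]
= s ∨ ¬¬¬s   [double negation]
= s ∨ ¬s   [double negation]
= True   [complement]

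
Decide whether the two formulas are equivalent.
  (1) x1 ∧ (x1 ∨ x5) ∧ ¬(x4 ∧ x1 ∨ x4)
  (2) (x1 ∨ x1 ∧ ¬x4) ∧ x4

No

E1: x1 ∧ (x1 ∨ x5) ∧ ¬(x4 ∧ x1 ∨ x4)
    = x1 ∧ ¬(x4 ∧ x1 ∨ x4)   [absorption]
    = x1 ∧ ¬x4   [absorption]
E2: (x1 ∨ x1 ∧ ¬x4) ∧ x4
    = x1 ∧ x4   [absorption]
These differ: at x1=1, x4=0, x5=1, E1 = 1 but E2 = 0.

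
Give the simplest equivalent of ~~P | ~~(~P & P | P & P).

~~P | ~~(~P & P | P & P)
= ~~P | ~~P   — distribution
= ~~P   — idempotence
= P   — double negation

P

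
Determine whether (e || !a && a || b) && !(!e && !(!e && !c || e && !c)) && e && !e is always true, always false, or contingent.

always false

(e || !a && a || b) && !(!e && !(!e && !c || e && !c)) && e && !e
= (e || !a && a || b) && !(!e && !!c) && e && !e   [distribution]
= (e || !a && a || b) && (e || !c) && e && !e   [De Morgan]
= (e || !a && a || b) && e && !e   [absorption]
= (e || b) && e && !e   [complement / identity]
= e && !e   [absorption]
= false   [complement]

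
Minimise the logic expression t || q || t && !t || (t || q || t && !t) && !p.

t || q

t || q || t && !t || (t || q || t && !t) && !p
= t || q || t && !t   [absorption]
= t || q   [complement / identity]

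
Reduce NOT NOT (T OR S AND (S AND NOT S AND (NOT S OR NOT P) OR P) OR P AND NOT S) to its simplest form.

NOT NOT (T OR S AND (S AND NOT S AND (NOT S OR NOT P) OR P) OR P AND NOT S)
= NOT NOT (T OR S AND (S AND NOT S OR P) OR P AND NOT S)
= NOT NOT (T OR S AND P OR P AND NOT S)
= NOT NOT (T OR P)
= T OR P

T OR P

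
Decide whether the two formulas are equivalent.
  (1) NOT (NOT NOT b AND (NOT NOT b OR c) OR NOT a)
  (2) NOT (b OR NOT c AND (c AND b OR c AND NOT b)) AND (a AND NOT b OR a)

E1: NOT (NOT NOT b AND (NOT NOT b OR c) OR NOT a)
    = NOT (NOT NOT b OR NOT a)   (absorption)
    = NOT b AND a   (De Morgan)
E2: NOT (b OR NOT c AND (c AND b OR c AND NOT b)) AND (a AND NOT b OR a)
    = NOT (b OR NOT c AND c) AND (a AND NOT b OR a)   (distribution)
    = NOT (b OR NOT c AND c) AND a   (absorption)
    = NOT b AND a   (complement / identity)
Both reduce to NOT b AND a, so they are equivalent.

Yes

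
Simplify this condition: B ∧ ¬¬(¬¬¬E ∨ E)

B ∧ ¬¬(¬¬¬E ∨ E)
= B ∧ (¬¬¬E ∨ E)   (double negation)
= B ∧ (¬E ∨ E)   (double negation)
= B   (complement / identity)

B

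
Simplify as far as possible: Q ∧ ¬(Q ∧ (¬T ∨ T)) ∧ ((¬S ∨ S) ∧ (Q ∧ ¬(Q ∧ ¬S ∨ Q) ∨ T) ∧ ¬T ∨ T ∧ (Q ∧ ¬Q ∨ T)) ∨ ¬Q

¬Q

Q ∧ ¬(Q ∧ (¬T ∨ T)) ∧ ((¬S ∨ S) ∧ (Q ∧ ¬(Q ∧ ¬S ∨ Q) ∨ T) ∧ ¬T ∨ T ∧ (Q ∧ ¬Q ∨ T)) ∨ ¬Q
= Q ∧ ¬(Q ∧ (¬T ∨ T)) ∧ ((Q ∧ ¬(Q ∧ ¬S ∨ Q) ∨ T) ∧ ¬T ∨ T ∧ (Q ∧ ¬Q ∨ T)) ∨ ¬Q   (complement / identity)
= Q ∧ ¬(Q ∧ (¬T ∨ T)) ∧ ((Q ∧ ¬Q ∨ T) ∧ ¬T ∨ T ∧ (Q ∧ ¬Q ∨ T)) ∨ ¬Q   (absorption)
= Q ∧ ¬(Q ∧ (¬T ∨ T)) ∧ (Q ∧ ¬Q ∨ T) ∨ ¬Q   (distribution)
= Q ∧ ¬Q ∧ (Q ∧ ¬Q ∨ T) ∨ ¬Q   (complement / identity)
= Q ∧ ¬Q ∨ ¬Q   (absorption)
= ¬Q   (complement / identity)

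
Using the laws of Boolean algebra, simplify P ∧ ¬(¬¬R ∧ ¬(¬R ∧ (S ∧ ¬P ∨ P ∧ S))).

P ∧ ¬R

P ∧ ¬(¬¬R ∧ ¬(¬R ∧ (S ∧ ¬P ∨ P ∧ S)))
= P ∧ (¬R ∨ ¬R ∧ (S ∧ ¬P ∨ P ∧ S))   (De Morgan)
= P ∧ (¬R ∨ ¬R ∧ S)   (distribution)
= P ∧ ¬R   (absorption)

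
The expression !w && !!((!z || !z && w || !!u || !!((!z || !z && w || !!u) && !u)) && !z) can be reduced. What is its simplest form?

!w && !z

!w && !!((!z || !z && w || !!u || !!((!z || !z && w || !!u) && !u)) && !z)
= !w && !!((!z || !z && w || !!u || (!z || !z && w || !!u) && !u) && !z)   — double negation
= !w && !!((!z || !z && w || !!u) && !z)   — absorption
= !w && (!z || !z && w || !!u) && !z   — double negation
= !w && (!z || !z && w || u) && !z   — double negation
= !w && (!z || u) && !z   — absorption
= !w && !z   — absorption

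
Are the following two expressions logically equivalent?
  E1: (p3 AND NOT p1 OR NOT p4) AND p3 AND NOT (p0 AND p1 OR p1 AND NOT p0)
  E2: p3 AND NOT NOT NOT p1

E1: (p3 AND NOT p1 OR NOT p4) AND p3 AND NOT (p0 AND p1 OR p1 AND NOT p0)
    = (p3 AND NOT p1 OR NOT p4) AND p3 AND NOT p1   (distribution)
    = p3 AND NOT p1   (absorption)
E2: p3 AND NOT NOT NOT p1
    = p3 AND NOT p1   (double negation)
Both reduce to p3 AND NOT p1, so they are equivalent.

Yes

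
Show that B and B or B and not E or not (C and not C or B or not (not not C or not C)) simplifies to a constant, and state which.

True

B and B or B and not E or not (C and not C or B or not (not not C or not C))
= (B or not E) and B or not (C and not C or B or not (not not C or not C))
= B or not (C and not C or B or not (not not C or not C))
= B or not (C and not C or B or not C and C)
= B or not (B or not C and C)
= B or not B
= True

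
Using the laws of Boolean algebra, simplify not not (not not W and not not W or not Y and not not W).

W

not not (not not W and not not W or not Y and not not W)
= not not (not not W and (not not W or not Y))   (distribution)
= not not not not W   (absorption)
= not not W   (double negation)
= W   (double negation)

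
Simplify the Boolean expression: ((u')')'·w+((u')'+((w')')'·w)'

((u')')'·w+((u')'+((w')')'·w)'
= ((u')')'·w+((u')'+w'·w)'   (double negation)
= ((u')')'·w+((u')')'   (complement / identity)
= ((u')')'   (absorption)
= u'   (double negation)

u'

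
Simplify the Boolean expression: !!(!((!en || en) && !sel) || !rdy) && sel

!!(!((!en || en) && !sel) || !rdy) && sel
= !!(!!sel || !rdy) && sel   (complement / identity)
= !!(sel || !rdy) && sel   (double negation)
= (sel || !rdy) && sel   (double negation)
= sel   (absorption)

sel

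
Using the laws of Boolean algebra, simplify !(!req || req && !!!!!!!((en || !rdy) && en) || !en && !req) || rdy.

!(!req || req && !!!!!!!((en || !rdy) && en) || !en && !req) || rdy
= !(!req || req && !!!!!!!en || !en && !req) || rdy   (absorption)
= !(!req || req && !!!!!en || !en && !req) || rdy   (double negation)
= !(!req || req && !!!en || !en && !req) || rdy   (double negation)
= !(!req || req && !en || !en && !req) || rdy   (double negation)
= !(!req || !en) || rdy   (distribution)
= req && en || rdy   (De Morgan)

req && en || rdy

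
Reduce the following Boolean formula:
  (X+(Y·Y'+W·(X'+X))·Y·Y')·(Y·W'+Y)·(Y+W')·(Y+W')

(X+(Y·Y'+W·(X'+X))·Y·Y')·(Y·W'+Y)·(Y+W')·(Y+W')
= (X+(Y·Y'+W·(X'+X))·Y·Y')·(Y·W'+Y)·(Y+W')   [idempotence]
= (X+(Y·Y'+W)·Y·Y')·(Y·W'+Y)·(Y+W')   [complement / identity]
= (X+Y·Y')·(Y·W'+Y)·(Y+W')   [absorption]
= (X+Y·Y')·Y·(Y+W')   [absorption]
= (X+Y·Y')·Y   [absorption]
= X·Y   [complement / identity]

X·Y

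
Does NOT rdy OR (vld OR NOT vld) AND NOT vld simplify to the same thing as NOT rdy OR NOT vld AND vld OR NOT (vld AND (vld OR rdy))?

Yes

E1: NOT rdy OR (vld OR NOT vld) AND NOT vld
    = NOT rdy OR NOT vld   [complement / identity]
E2: NOT rdy OR NOT vld AND vld OR NOT (vld AND (vld OR rdy))
    = NOT rdy OR NOT vld AND vld OR NOT vld   [absorption]
    = NOT rdy OR NOT vld   [complement / identity]
Both reduce to NOT rdy OR NOT vld, so they are equivalent.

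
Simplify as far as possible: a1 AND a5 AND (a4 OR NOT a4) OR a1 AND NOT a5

a1 AND a5 AND (a4 OR NOT a4) OR a1 AND NOT a5
= a1 AND a5 OR a1 AND NOT a5
= a1

a1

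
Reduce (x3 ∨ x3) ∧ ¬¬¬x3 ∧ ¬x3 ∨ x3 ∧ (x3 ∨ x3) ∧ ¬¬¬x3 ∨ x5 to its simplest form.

(x3 ∨ x3) ∧ ¬¬¬x3 ∧ ¬x3 ∨ x3 ∧ (x3 ∨ x3) ∧ ¬¬¬x3 ∨ x5
= (x3 ∨ x3) ∧ ¬¬¬x3 ∨ x5   — distribution
= x3 ∧ ¬¬¬x3 ∨ x5   — idempotence
= x3 ∧ ¬x3 ∨ x5   — double negation
= x5   — complement / identity

x5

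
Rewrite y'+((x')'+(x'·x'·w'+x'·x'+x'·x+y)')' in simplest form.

y'+x'

y'+((x')'+(x'·x'·w'+x'·x'+x'·x+y)')'
= y'+x'·(x'·x'·w'+x'·x'+x'·x+y)   [De Morgan]
= y'+x'·(x'·x'+x'·x+y)   [absorption]
= y'+x'·(x'+y)   [distribution]
= y'+x'   [absorption]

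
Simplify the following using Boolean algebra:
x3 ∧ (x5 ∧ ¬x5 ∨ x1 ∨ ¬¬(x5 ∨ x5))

x3 ∧ (x5 ∧ ¬x5 ∨ x1 ∨ ¬¬(x5 ∨ x5))
= x3 ∧ (x5 ∧ ¬x5 ∨ x1 ∨ x5 ∨ x5)   — double negation
= x3 ∧ (x1 ∨ x5 ∨ x5)   — complement / identity
= x3 ∧ (x1 ∨ x5)   — idempotence

x3 ∧ (x1 ∨ x5)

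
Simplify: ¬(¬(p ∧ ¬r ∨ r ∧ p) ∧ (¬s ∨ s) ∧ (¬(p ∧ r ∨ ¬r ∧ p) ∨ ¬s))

¬(¬(p ∧ ¬r ∨ r ∧ p) ∧ (¬s ∨ s) ∧ (¬(p ∧ r ∨ ¬r ∧ p) ∨ ¬s))
= ¬(¬(p ∧ ¬r ∨ r ∧ p) ∧ (¬s ∨ s) ∧ (¬p ∨ ¬s))   — distribution
= ¬(¬p ∧ (¬s ∨ s) ∧ (¬p ∨ ¬s))   — distribution
= ¬(¬p ∧ (¬p ∨ ¬s))   — complement / identity
= ¬¬p   — absorption
= p   — double negation

p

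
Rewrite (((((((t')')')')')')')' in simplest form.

(((((((t')')')')')')')'
= (((((t')')')')')'   (double negation)
= (((t')')')'   (double negation)
= (t')'   (double negation)
= t   (double negation)

t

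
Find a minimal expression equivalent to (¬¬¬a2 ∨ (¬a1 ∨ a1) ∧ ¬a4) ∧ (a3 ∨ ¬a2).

(¬¬¬a2 ∨ (¬a1 ∨ a1) ∧ ¬a4) ∧ (a3 ∨ ¬a2)
= (¬¬¬a2 ∨ ¬a4) ∧ (a3 ∨ ¬a2)   (complement / identity)
= (¬a2 ∨ ¬a4) ∧ (a3 ∨ ¬a2)   (double negation)
= ¬a4 ∧ a3 ∨ ¬a2   (distribution)

¬a4 ∧ a3 ∨ ¬a2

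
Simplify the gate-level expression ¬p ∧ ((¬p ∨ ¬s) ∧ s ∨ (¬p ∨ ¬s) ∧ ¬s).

¬p

¬p ∧ ((¬p ∨ ¬s) ∧ s ∨ (¬p ∨ ¬s) ∧ ¬s)
= ¬p ∧ (¬p ∨ ¬s)   (distribution)
= ¬p   (absorption)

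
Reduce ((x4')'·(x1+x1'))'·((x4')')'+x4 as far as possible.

((x4')'·(x1+x1'))'·((x4')')'+x4
= ((x4')')'·((x4')')'+x4
= ((x4')')'+x4
= x4'+x4
= 1

1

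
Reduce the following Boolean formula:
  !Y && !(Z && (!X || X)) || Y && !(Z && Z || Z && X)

!Z

!Y && !(Z && (!X || X)) || Y && !(Z && Z || Z && X)
= !Y && !Z || Y && !(Z && Z || Z && X)   (complement / identity)
= !Y && !Z || Y && !((Z || X) && Z)   (distribution)
= !Y && !Z || Y && !Z   (absorption)
= !Z   (distribution)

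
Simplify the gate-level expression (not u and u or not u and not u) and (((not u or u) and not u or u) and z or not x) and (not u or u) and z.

not u and z

(not u and u or not u and not u) and (((not u or u) and not u or u) and z or not x) and (not u or u) and z
= (not u and u or not u and not u) and ((not u or u) and z or not x) and (not u or u) and z   — complement / identity
= (not u and u or not u and not u) and (not u or u) and z   — absorption
= not u and (not u or u) and z   — distribution
= not u and z   — complement / identity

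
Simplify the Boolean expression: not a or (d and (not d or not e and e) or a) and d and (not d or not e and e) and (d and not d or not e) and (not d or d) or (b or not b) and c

not a or c

not a or (d and (not d or not e and e) or a) and d and (not d or not e and e) and (d and not d or not e) and (not d or d) or (b or not b) and c
= not a or d and (not d or not e and e) and (d and not d or not e) and (not d or d) or (b or not b) and c   [absorption]
= not a or d and not d and (d and not d or not e) and (not d or d) or (b or not b) and c   [complement / identity]
= not a or d and not d and (d and not d or not e) and (not d or d) or c   [complement / identity]
= not a or d and not d and (not d or d) or c   [absorption]
= not a or d and not d or c   [complement / identity]
= not a or c   [complement / identity]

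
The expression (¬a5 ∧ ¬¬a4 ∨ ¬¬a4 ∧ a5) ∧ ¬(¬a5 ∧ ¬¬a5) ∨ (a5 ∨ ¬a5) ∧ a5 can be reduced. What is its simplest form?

a4 ∨ a5

(¬a5 ∧ ¬¬a4 ∨ ¬¬a4 ∧ a5) ∧ ¬(¬a5 ∧ ¬¬a5) ∨ (a5 ∨ ¬a5) ∧ a5
= (¬a5 ∧ ¬¬a4 ∨ ¬¬a4 ∧ a5) ∧ (a5 ∨ ¬a5) ∨ (a5 ∨ ¬a5) ∧ a5   (De Morgan)
= (a5 ∨ ¬a5) ∧ (¬a5 ∧ ¬¬a4 ∨ ¬¬a4 ∧ a5 ∨ a5)   (distribution)
= (a5 ∨ ¬a5) ∧ (¬¬a4 ∨ a5)   (distribution)
= ¬¬a4 ∨ a5   (complement / identity)
= a4 ∨ a5   (double negation)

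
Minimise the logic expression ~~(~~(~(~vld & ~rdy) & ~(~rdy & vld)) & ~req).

~~(~~(~(~vld & ~rdy) & ~(~rdy & vld)) & ~req)
= ~~(~(~vld & ~rdy | ~rdy & vld) & ~req)   (De Morgan)
= ~~(~~rdy & ~req)   (distribution)
= ~~(rdy & ~req)   (double negation)
= rdy & ~req   (double negation)

rdy & ~req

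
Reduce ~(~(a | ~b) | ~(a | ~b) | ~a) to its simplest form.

a

~(~(a | ~b) | ~(a | ~b) | ~a)
= ~(~(a | ~b) | ~a)   [idempotence]
= (a | ~b) & a   [De Morgan]
= a   [absorption]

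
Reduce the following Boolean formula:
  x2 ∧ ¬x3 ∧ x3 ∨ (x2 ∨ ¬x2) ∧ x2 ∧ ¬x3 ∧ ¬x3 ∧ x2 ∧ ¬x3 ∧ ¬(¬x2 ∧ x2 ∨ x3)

x2 ∧ ¬x3 ∧ x3 ∨ (x2 ∨ ¬x2) ∧ x2 ∧ ¬x3 ∧ ¬x3 ∧ x2 ∧ ¬x3 ∧ ¬(¬x2 ∧ x2 ∨ x3)
= x2 ∧ ¬x3 ∧ x3 ∨ x2 ∧ ¬x3 ∧ ¬x3 ∧ x2 ∧ ¬x3 ∧ ¬(¬x2 ∧ x2 ∨ x3)   — complement / identity
= x2 ∧ ¬x3 ∧ x3 ∨ x2 ∧ ¬x3 ∧ ¬x3 ∧ x2 ∧ ¬x3 ∧ ¬x3   — complement / identity
= x2 ∧ ¬x3 ∧ x3 ∨ x2 ∧ ¬x3 ∧ ¬x3   — idempotence
= x2 ∧ ¬x3   — distribution

x2 ∧ ¬x3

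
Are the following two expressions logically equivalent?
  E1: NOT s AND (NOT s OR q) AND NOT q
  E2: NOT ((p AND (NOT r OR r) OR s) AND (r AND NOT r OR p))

E1: NOT s AND (NOT s OR q) AND NOT q
    = NOT s AND NOT q   [absorption]
E2: NOT ((p AND (NOT r OR r) OR s) AND (r AND NOT r OR p))
    = NOT ((p OR s) AND (r AND NOT r OR p))   [complement / identity]
    = NOT ((p OR s) AND p)   [complement / identity]
    = NOT p   [absorption]
These differ: at p=0, q=1, r=0, s=0, E1 = 0 but E2 = 1.

No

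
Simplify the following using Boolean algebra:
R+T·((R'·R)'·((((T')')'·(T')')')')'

R+T·((R'·R)'·((((T')')'·(T')')')')'
= R+T·(R'·R+(((T')')'·(T')')')   [De Morgan]
= R+T·(R'·R+(T'·(T')')')   [double negation]
= R+T·(T'·(T')')'   [complement / identity]
= R+T·(T+T')   [De Morgan]
= R+T   [complement / identity]

R+T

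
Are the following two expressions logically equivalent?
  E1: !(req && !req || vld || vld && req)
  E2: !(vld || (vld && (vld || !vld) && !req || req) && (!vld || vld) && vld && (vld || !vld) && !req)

Yes

E1: !(req && !req || vld || vld && req)
    = !(vld || vld && req)   [complement / identity]
    = !vld   [absorption]
E2: !(vld || (vld && (vld || !vld) && !req || req) && (!vld || vld) && vld && (vld || !vld) && !req)
    = !(vld || (vld && (vld || !vld) && !req || req) && vld && (vld || !vld) && !req)   [complement / identity]
    = !(vld || vld && (vld || !vld) && !req)   [absorption]
    = !(vld || vld && !req)   [complement / identity]
    = !vld   [absorption]
Both reduce to !vld, so they are equivalent.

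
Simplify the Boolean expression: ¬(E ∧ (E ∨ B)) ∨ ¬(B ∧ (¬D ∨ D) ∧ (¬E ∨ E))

¬E ∨ ¬B

¬(E ∧ (E ∨ B)) ∨ ¬(B ∧ (¬D ∨ D) ∧ (¬E ∨ E))
= ¬(E ∧ (E ∨ B)) ∨ ¬(B ∧ (¬D ∨ D))
= ¬E ∨ ¬(B ∧ (¬D ∨ D))
= ¬E ∨ ¬B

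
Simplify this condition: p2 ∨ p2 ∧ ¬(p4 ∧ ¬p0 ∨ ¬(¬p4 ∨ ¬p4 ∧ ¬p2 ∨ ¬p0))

p2 ∨ p2 ∧ ¬(p4 ∧ ¬p0 ∨ ¬(¬p4 ∨ ¬p4 ∧ ¬p2 ∨ ¬p0))
= p2 ∨ p2 ∧ ¬(p4 ∧ ¬p0 ∨ ¬(¬p4 ∨ ¬p0))   [absorption]
= p2 ∨ p2 ∧ ¬(p4 ∧ ¬p0 ∨ p4 ∧ p0)   [De Morgan]
= p2 ∨ p2 ∧ ¬p4   [distribution]
= p2   [absorption]

p2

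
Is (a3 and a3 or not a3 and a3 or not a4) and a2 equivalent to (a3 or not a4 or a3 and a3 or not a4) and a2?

Yes

E1: (a3 and a3 or not a3 and a3 or not a4) and a2
    = (a3 or not a4) and a2
E2: (a3 or not a4 or a3 and a3 or not a4) and a2
    = (a3 or not a4 or a3 or not a4) and a2
    = (a3 or not a4) and a2
Both reduce to (a3 or not a4) and a2, so they are equivalent.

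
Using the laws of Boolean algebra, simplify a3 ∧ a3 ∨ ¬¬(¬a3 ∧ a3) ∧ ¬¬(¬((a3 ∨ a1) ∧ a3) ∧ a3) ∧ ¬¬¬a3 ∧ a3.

a3

a3 ∧ a3 ∨ ¬¬(¬a3 ∧ a3) ∧ ¬¬(¬((a3 ∨ a1) ∧ a3) ∧ a3) ∧ ¬¬¬a3 ∧ a3
= a3 ∧ a3 ∨ ¬¬(¬a3 ∧ a3) ∧ ¬¬(¬a3 ∧ a3) ∧ ¬¬¬a3 ∧ a3   — absorption
= a3 ∧ a3 ∨ ¬¬(¬a3 ∧ a3) ∧ ¬¬¬a3 ∧ a3   — idempotence
= a3 ∧ a3 ∨ ¬a3 ∧ a3 ∧ ¬¬¬a3 ∧ a3   — double negation
= a3 ∧ a3 ∨ ¬a3 ∧ a3 ∧ ¬a3 ∧ a3   — double negation
= a3 ∧ a3 ∨ ¬a3 ∧ a3   — idempotence
= a3   — distribution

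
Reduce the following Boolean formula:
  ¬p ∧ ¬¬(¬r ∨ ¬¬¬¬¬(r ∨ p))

¬p ∧ ¬r

¬p ∧ ¬¬(¬r ∨ ¬¬¬¬¬(r ∨ p))
= ¬p ∧ ¬¬(¬r ∨ ¬¬¬(r ∨ p))   [double negation]
= ¬p ∧ ¬(r ∧ ¬¬(r ∨ p))   [De Morgan]
= ¬p ∧ ¬(r ∧ (r ∨ p))   [double negation]
= ¬p ∧ ¬r   [absorption]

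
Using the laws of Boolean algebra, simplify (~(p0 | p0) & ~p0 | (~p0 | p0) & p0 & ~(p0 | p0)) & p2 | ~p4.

(~(p0 | p0) & ~p0 | (~p0 | p0) & p0 & ~(p0 | p0)) & p2 | ~p4
= (~(p0 | p0) & ~p0 | (~p0 | p0) & p0 & ~p0) & p2 | ~p4   — idempotence
= (~p0 & ~p0 | (~p0 | p0) & p0 & ~p0) & p2 | ~p4   — idempotence
= (~p0 & ~p0 | p0 & ~p0) & p2 | ~p4   — complement / identity
= ~p0 & p2 | ~p4   — distribution

~p0 & p2 | ~p4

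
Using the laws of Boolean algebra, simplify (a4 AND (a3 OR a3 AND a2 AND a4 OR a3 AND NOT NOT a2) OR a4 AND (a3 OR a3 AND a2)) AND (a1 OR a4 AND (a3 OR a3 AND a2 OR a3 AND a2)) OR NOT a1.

(a4 AND (a3 OR a3 AND a2 AND a4 OR a3 AND NOT NOT a2) OR a4 AND (a3 OR a3 AND a2)) AND (a1 OR a4 AND (a3 OR a3 AND a2 OR a3 AND a2)) OR NOT a1
= (a4 AND (a3 OR a3 AND a2 AND a4 OR a3 AND NOT NOT a2) OR a4 AND (a3 OR a3 AND a2)) AND (a1 OR a4 AND (a3 OR a3 AND a2)) OR NOT a1   (idempotence)
= (a4 AND (a3 OR a3 AND a2 AND a4 OR a3 AND a2) OR a4 AND (a3 OR a3 AND a2)) AND (a1 OR a4 AND (a3 OR a3 AND a2)) OR NOT a1   (double negation)
= (a4 AND (a3 OR a3 AND a2) OR a4 AND (a3 OR a3 AND a2)) AND (a1 OR a4 AND (a3 OR a3 AND a2)) OR NOT a1   (absorption)
= a4 AND (a3 OR a3 AND a2) OR a4 AND (a3 OR a3 AND a2) AND a1 OR NOT a1   (distribution)
= a4 AND (a3 OR a3 AND a2) OR NOT a1   (absorption)
= a4 AND a3 OR NOT a1   (absorption)

a4 AND a3 OR NOT a1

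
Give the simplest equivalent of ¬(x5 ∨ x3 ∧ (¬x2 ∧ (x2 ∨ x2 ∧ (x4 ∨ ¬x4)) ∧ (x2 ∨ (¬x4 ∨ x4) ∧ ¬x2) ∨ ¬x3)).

¬(x5 ∨ x3 ∧ (¬x2 ∧ (x2 ∨ x2 ∧ (x4 ∨ ¬x4)) ∧ (x2 ∨ (¬x4 ∨ x4) ∧ ¬x2) ∨ ¬x3))
= ¬(x5 ∨ x3 ∧ (¬x2 ∧ (x2 ∧ (x4 ∨ ¬x4) ∧ (¬x4 ∨ x4) ∧ ¬x2 ∨ x2) ∨ ¬x3))   (distribution)
= ¬(x5 ∨ x3 ∧ (¬x2 ∧ (x2 ∧ (x4 ∨ ¬x4) ∧ ¬x2 ∨ x2) ∨ ¬x3))   (complement / identity)
= ¬(x5 ∨ x3 ∧ (¬x2 ∧ (x2 ∧ ¬x2 ∨ x2) ∨ ¬x3))   (complement / identity)
= ¬(x5 ∨ x3 ∧ (¬x2 ∧ x2 ∨ ¬x3))   (complement / identity)
= ¬(x5 ∨ x3 ∧ ¬x3)   (complement / identity)
= ¬x5   (complement / identity)

¬x5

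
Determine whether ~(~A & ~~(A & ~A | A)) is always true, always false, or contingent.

~(~A & ~~(A & ~A | A))
= A | ~(A & ~A | A)
= A | ~A
= 1

always true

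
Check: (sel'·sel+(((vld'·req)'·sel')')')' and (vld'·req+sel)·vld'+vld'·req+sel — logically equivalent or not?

E1: (sel'·sel+(((vld'·req)'·sel')')')'
    = (sel'·sel+(vld'·req+sel)')'   [De Morgan]
    = ((vld'·req+sel)')'   [complement / identity]
    = vld'·req+sel   [double negation]
E2: (vld'·req+sel)·vld'+vld'·req+sel
    = vld'·req+sel   [absorption]
Both reduce to vld'·req+sel, so they are equivalent.

Yes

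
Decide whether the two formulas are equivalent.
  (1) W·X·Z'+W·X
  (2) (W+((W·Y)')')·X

Yes

E1: W·X·Z'+W·X
    = W·X   — absorption
E2: (W+((W·Y)')')·X
    = (W+W·Y)·X   — double negation
    = W·X   — absorption
Both reduce to W·X, so they are equivalent.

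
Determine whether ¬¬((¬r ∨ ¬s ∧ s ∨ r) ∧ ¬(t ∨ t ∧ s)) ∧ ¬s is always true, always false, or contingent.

¬¬((¬r ∨ ¬s ∧ s ∨ r) ∧ ¬(t ∨ t ∧ s)) ∧ ¬s
= ¬¬((¬r ∨ r) ∧ ¬(t ∨ t ∧ s)) ∧ ¬s   — complement / identity
= ¬¬¬(t ∨ t ∧ s) ∧ ¬s   — complement / identity
= ¬(t ∨ t ∧ s) ∧ ¬s   — double negation
= ¬t ∧ ¬s   — absorption
This depends on s, t, so it is not a constant.

contingent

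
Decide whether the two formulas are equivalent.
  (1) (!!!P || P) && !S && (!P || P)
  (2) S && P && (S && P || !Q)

E1: (!!!P || P) && !S && (!P || P)
    = (!!!P || P) && !S
    = (!P || P) && !S
    = !S
E2: S && P && (S && P || !Q)
    = S && P
These differ: at P=0, Q=0, S=0, E1 = 1 but E2 = 0.

No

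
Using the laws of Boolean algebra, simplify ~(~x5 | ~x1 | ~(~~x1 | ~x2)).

x5 & x1

~(~x5 | ~x1 | ~(~~x1 | ~x2))
= ~(~x5 | ~x1 | ~x1 & x2)   — De Morgan
= ~(~x5 | ~x1)   — absorption
= x5 & x1   — De Morgan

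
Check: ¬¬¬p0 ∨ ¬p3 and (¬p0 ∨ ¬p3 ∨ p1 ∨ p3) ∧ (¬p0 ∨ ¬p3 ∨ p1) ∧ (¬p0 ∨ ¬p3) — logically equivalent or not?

E1: ¬¬¬p0 ∨ ¬p3
    = ¬p0 ∨ ¬p3   (double negation)
E2: (¬p0 ∨ ¬p3 ∨ p1 ∨ p3) ∧ (¬p0 ∨ ¬p3 ∨ p1) ∧ (¬p0 ∨ ¬p3)
    = (¬p0 ∨ ¬p3 ∨ p1) ∧ (¬p0 ∨ ¬p3)   (absorption)
    = ¬p0 ∨ ¬p3   (absorption)
Both reduce to ¬p0 ∨ ¬p3, so they are equivalent.

Yes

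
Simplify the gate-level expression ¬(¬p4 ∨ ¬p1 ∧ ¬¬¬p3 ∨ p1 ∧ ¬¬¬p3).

¬(¬p4 ∨ ¬p1 ∧ ¬¬¬p3 ∨ p1 ∧ ¬¬¬p3)
= ¬(¬p4 ∨ ¬¬¬p3)   — distribution
= p4 ∧ ¬¬p3   — De Morgan
= p4 ∧ p3   — double negation

p4 ∧ p3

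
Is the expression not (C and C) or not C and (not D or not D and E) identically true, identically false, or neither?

neither

not (C and C) or not C and (not D or not D and E)
= not C or not C and (not D or not D and E)   — idempotence
= not C or not C and not D   — absorption
= not C   — absorption
This depends on C, so it is not a constant.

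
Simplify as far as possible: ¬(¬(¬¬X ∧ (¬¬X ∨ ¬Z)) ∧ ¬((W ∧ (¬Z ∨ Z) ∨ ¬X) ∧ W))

¬(¬(¬¬X ∧ (¬¬X ∨ ¬Z)) ∧ ¬((W ∧ (¬Z ∨ Z) ∨ ¬X) ∧ W))
= ¬(¬¬¬X ∧ ¬((W ∧ (¬Z ∨ Z) ∨ ¬X) ∧ W))   [absorption]
= ¬(¬¬¬X ∧ ¬((W ∨ ¬X) ∧ W))   [complement / identity]
= ¬(¬X ∧ ¬((W ∨ ¬X) ∧ W))   [double negation]
= X ∨ (W ∨ ¬X) ∧ W   [De Morgan]
= X ∨ W   [absorption]

X ∨ W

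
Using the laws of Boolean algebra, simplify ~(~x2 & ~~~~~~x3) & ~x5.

~(~x2 & ~~~~~~x3) & ~x5
= ~(~x2 & ~~~~x3) & ~x5   [double negation]
= (x2 | ~~~x3) & ~x5   [De Morgan]
= (x2 | ~x3) & ~x5   [double negation]

(x2 | ~x3) & ~x5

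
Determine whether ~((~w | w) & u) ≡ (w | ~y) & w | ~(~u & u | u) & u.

E1: ~((~w | w) & u)
    = ~u   — complement / identity
E2: (w | ~y) & w | ~(~u & u | u) & u
    = (w | ~y) & w | ~u & u   — complement / identity
    = w | ~u & u   — absorption
    = w   — complement / identity
These differ: at u=1, w=1, y=0, E1 = 0 but E2 = 1.

No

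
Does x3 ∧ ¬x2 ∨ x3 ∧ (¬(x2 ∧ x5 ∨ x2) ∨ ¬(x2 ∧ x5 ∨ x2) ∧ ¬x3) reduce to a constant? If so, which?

x3 ∧ ¬x2 ∨ x3 ∧ (¬(x2 ∧ x5 ∨ x2) ∨ ¬(x2 ∧ x5 ∨ x2) ∧ ¬x3)
= x3 ∧ ¬x2 ∨ x3 ∧ ¬(x2 ∧ x5 ∨ x2)   (absorption)
= x3 ∧ ¬x2 ∨ x3 ∧ ¬x2   (absorption)
= x3 ∧ ¬x2   (idempotence)
This depends on x2, x3, so it is not a constant.

no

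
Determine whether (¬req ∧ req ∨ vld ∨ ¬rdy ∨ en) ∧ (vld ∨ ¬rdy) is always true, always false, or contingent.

contingent

(¬req ∧ req ∨ vld ∨ ¬rdy ∨ en) ∧ (vld ∨ ¬rdy)
= (vld ∨ ¬rdy ∨ en) ∧ (vld ∨ ¬rdy)
= vld ∨ ¬rdy
This depends on rdy, vld, so it is not a constant.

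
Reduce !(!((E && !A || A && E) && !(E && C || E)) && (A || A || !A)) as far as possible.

false

!(!((E && !A || A && E) && !(E && C || E)) && (A || A || !A))
= !(!((E && !A || A && E) && !E) && (A || A || !A))   (absorption)
= !(!(E && !E) && (A || A || !A))   (distribution)
= !(!(E && !E) && (A || !A))   (idempotence)
= !!(E && !E)   (complement / identity)
= E && !E   (double negation)
= false   (complement)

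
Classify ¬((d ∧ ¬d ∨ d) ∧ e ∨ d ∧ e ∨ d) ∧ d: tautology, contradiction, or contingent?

¬((d ∧ ¬d ∨ d) ∧ e ∨ d ∧ e ∨ d) ∧ d
= ¬(d ∧ e ∨ d ∧ e ∨ d) ∧ d
= ¬(d ∧ e ∨ d) ∧ d
= ¬d ∧ d
= False

contradiction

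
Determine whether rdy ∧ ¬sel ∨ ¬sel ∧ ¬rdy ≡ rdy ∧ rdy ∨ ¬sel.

E1: rdy ∧ ¬sel ∨ ¬sel ∧ ¬rdy
    = ¬sel
E2: rdy ∧ rdy ∨ ¬sel
    = rdy ∨ ¬sel
These differ: at rdy=1, sel=1, E1 = 0 but E2 = 1.

No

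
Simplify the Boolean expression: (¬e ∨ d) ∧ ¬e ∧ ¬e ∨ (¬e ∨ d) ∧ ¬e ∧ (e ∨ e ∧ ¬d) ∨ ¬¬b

¬e ∨ b

(¬e ∨ d) ∧ ¬e ∧ ¬e ∨ (¬e ∨ d) ∧ ¬e ∧ (e ∨ e ∧ ¬d) ∨ ¬¬b
= (¬e ∨ d) ∧ ¬e ∧ ¬e ∨ (¬e ∨ d) ∧ ¬e ∧ e ∨ ¬¬b
= (¬e ∨ d) ∧ ¬e ∨ ¬¬b
= ¬e ∨ ¬¬b
= ¬e ∨ b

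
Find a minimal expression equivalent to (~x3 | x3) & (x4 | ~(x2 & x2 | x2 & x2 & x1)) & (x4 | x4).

x4

(~x3 | x3) & (x4 | ~(x2 & x2 | x2 & x2 & x1)) & (x4 | x4)
= (~x3 | x3) & (x4 | ~(x2 & x2 | x2 & x2 & x1)) & x4   — idempotence
= (~x3 | x3) & (x4 | ~(x2 & x2)) & x4   — absorption
= (~x3 | x3) & (x4 | ~x2) & x4   — idempotence
= (x4 | ~x2) & x4   — complement / identity
= x4   — absorption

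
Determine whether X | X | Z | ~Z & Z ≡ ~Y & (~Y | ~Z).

E1: X | X | Z | ~Z & Z
    = X | Z | ~Z & Z   [idempotence]
    = X | Z   [complement / identity]
E2: ~Y & (~Y | ~Z)
    = ~Y   [absorption]
These differ: at X=0, Y=1, Z=1, E1 = 1 but E2 = 0.

No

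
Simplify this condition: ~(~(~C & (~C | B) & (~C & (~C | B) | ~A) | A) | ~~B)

(~C | A) & ~B

~(~(~C & (~C | B) & (~C & (~C | B) | ~A) | A) | ~~B)
= (~C & (~C | B) & (~C & (~C | B) | ~A) | A) & ~B
= (~C & (~C | B) | A) & ~B
= (~C | A) & ~B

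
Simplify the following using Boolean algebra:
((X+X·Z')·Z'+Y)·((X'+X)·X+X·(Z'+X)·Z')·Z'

X·Z'

((X+X·Z')·Z'+Y)·((X'+X)·X+X·(Z'+X)·Z')·Z'
= ((X+X·Z')·Z'+Y)·(X+X·(Z'+X)·Z')·Z'
= ((X+X·Z')·Z'+Y)·(X+X·Z')·Z'
= (X+X·Z')·Z'
= X·Z'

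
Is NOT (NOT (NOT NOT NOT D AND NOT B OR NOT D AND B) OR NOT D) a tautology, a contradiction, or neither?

contradiction

NOT (NOT (NOT NOT NOT D AND NOT B OR NOT D AND B) OR NOT D)
= NOT (NOT (NOT D AND NOT B OR NOT D AND B) OR NOT D)   [double negation]
= NOT (NOT NOT D OR NOT D)   [distribution]
= NOT D AND D   [De Morgan]
= FALSE   [complement]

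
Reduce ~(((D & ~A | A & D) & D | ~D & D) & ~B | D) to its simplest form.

~(((D & ~A | A & D) & D | ~D & D) & ~B | D)
= ~((D & D | ~D & D) & ~B | D)   [distribution]
= ~(D & ~B | D)   [distribution]
= ~D   [absorption]

~D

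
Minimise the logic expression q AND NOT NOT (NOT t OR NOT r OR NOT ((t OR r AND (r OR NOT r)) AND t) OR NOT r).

q AND (NOT t OR NOT r)

q AND NOT NOT (NOT t OR NOT r OR NOT ((t OR r AND (r OR NOT r)) AND t) OR NOT r)
= q AND NOT NOT (NOT t OR NOT r OR NOT ((t OR r) AND t) OR NOT r)   [complement / identity]
= q AND NOT NOT (NOT t OR NOT r OR NOT t OR NOT r)   [absorption]
= q AND (NOT t OR NOT r OR NOT t OR NOT r)   [double negation]
= q AND (NOT t OR NOT r)   [idempotence]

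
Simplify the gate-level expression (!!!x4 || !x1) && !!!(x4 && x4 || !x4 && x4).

(!!!x4 || !x1) && !!!(x4 && x4 || !x4 && x4)
= (!!!x4 || !x1) && !!!x4
= !!!x4
= !x4

!x4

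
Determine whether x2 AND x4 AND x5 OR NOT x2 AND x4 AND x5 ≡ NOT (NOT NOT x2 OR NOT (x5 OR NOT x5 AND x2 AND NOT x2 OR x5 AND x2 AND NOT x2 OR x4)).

E1: x2 AND x4 AND x5 OR NOT x2 AND x4 AND x5
    = x4 AND x5   — distribution
E2: NOT (NOT NOT x2 OR NOT (x5 OR NOT x5 AND x2 AND NOT x2 OR x5 AND x2 AND NOT x2 OR x4))
    = NOT (NOT NOT x2 OR NOT (x5 OR x2 AND NOT x2 OR x4))   — distribution
    = NOT (NOT NOT x2 OR NOT (x5 OR x4))   — complement / identity
    = NOT x2 AND (x5 OR x4)   — De Morgan
These differ: at x2=0, x4=0, x5=1, E1 = 0 but E2 = 1.

No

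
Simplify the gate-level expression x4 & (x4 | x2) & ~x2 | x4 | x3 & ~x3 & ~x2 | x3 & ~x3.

x4

x4 & (x4 | x2) & ~x2 | x4 | x3 & ~x3 & ~x2 | x3 & ~x3
= x4 & (x4 | x2) & ~x2 | x4 | x3 & ~x3   [absorption]
= x4 & (x4 | x2) & ~x2 | x4   [complement / identity]
= x4 & ~x2 | x4   [absorption]
= x4   [absorption]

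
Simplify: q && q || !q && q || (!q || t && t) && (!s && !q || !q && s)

true

q && q || !q && q || (!q || t && t) && (!s && !q || !q && s)
= q && q || !q && q || (!q || t && t) && !q   (distribution)
= q || (!q || t && t) && !q   (distribution)
= q || (!q || t) && !q   (idempotence)
= q || !q   (absorption)
= true   (complement)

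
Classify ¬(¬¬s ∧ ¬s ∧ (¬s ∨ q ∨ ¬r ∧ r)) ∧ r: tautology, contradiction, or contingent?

¬(¬¬s ∧ ¬s ∧ (¬s ∨ q ∨ ¬r ∧ r)) ∧ r
= ¬(¬¬s ∧ ¬s ∧ (¬s ∨ q)) ∧ r   — complement / identity
= ¬(¬¬s ∧ ¬s) ∧ r   — absorption
= (¬s ∨ s) ∧ r   — De Morgan
= r   — complement / identity
This depends on r, so it is not a constant.

contingent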